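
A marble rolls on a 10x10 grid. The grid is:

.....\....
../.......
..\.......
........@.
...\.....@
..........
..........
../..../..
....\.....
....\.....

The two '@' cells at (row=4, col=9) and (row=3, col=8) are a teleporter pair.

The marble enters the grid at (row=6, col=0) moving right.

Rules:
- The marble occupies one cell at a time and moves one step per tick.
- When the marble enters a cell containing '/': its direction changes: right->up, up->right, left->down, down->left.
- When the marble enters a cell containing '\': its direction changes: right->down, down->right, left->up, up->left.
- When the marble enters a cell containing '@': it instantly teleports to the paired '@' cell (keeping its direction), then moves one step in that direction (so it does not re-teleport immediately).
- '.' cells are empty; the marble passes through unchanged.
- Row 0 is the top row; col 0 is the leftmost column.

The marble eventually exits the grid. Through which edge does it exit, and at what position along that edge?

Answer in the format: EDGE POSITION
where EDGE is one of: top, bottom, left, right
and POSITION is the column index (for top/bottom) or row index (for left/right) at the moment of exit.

Step 1: enter (6,0), '.' pass, move right to (6,1)
Step 2: enter (6,1), '.' pass, move right to (6,2)
Step 3: enter (6,2), '.' pass, move right to (6,3)
Step 4: enter (6,3), '.' pass, move right to (6,4)
Step 5: enter (6,4), '.' pass, move right to (6,5)
Step 6: enter (6,5), '.' pass, move right to (6,6)
Step 7: enter (6,6), '.' pass, move right to (6,7)
Step 8: enter (6,7), '.' pass, move right to (6,8)
Step 9: enter (6,8), '.' pass, move right to (6,9)
Step 10: enter (6,9), '.' pass, move right to (6,10)
Step 11: at (6,10) — EXIT via right edge, pos 6

Answer: right 6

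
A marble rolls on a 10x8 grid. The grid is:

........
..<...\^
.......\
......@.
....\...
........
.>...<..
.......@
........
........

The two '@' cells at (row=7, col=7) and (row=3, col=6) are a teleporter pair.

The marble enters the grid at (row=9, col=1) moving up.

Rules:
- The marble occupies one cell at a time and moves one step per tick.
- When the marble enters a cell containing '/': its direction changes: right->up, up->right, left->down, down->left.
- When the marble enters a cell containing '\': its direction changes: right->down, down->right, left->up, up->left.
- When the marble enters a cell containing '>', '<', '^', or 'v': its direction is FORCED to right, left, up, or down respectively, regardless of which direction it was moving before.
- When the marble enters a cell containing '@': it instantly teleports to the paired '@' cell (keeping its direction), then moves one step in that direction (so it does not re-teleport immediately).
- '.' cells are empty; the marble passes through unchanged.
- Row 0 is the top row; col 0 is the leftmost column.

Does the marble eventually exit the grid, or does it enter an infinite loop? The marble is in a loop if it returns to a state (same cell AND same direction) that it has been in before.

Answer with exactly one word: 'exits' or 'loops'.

Answer: loops

Derivation:
Step 1: enter (9,1), '.' pass, move up to (8,1)
Step 2: enter (8,1), '.' pass, move up to (7,1)
Step 3: enter (7,1), '.' pass, move up to (6,1)
Step 4: enter (6,1), '>' forces up->right, move right to (6,2)
Step 5: enter (6,2), '.' pass, move right to (6,3)
Step 6: enter (6,3), '.' pass, move right to (6,4)
Step 7: enter (6,4), '.' pass, move right to (6,5)
Step 8: enter (6,5), '<' forces right->left, move left to (6,4)
Step 9: enter (6,4), '.' pass, move left to (6,3)
Step 10: enter (6,3), '.' pass, move left to (6,2)
Step 11: enter (6,2), '.' pass, move left to (6,1)
Step 12: enter (6,1), '>' forces left->right, move right to (6,2)
Step 13: at (6,2) dir=right — LOOP DETECTED (seen before)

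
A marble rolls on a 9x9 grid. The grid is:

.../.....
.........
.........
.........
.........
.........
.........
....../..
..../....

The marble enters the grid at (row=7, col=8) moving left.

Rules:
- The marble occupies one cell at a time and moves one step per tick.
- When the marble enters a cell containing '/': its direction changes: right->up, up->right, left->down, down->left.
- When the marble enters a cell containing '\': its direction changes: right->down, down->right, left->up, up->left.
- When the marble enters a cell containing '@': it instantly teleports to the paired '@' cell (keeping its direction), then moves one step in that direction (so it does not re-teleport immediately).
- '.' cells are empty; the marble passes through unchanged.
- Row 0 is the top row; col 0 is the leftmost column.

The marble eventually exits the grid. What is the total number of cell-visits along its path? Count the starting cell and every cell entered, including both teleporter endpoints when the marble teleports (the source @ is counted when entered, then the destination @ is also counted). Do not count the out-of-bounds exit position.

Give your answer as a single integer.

Answer: 4

Derivation:
Step 1: enter (7,8), '.' pass, move left to (7,7)
Step 2: enter (7,7), '.' pass, move left to (7,6)
Step 3: enter (7,6), '/' deflects left->down, move down to (8,6)
Step 4: enter (8,6), '.' pass, move down to (9,6)
Step 5: at (9,6) — EXIT via bottom edge, pos 6
Path length (cell visits): 4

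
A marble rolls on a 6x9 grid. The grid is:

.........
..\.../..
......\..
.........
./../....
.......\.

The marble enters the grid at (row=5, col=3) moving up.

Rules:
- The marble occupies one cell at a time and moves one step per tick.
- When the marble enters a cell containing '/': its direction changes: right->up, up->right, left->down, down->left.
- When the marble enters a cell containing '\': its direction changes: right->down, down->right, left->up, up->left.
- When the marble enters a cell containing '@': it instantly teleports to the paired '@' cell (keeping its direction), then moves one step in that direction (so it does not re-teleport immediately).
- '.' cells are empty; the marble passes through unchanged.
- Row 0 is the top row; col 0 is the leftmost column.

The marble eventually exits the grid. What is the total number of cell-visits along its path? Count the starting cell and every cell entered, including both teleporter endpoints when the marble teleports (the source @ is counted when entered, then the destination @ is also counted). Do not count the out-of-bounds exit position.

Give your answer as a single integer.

Answer: 6

Derivation:
Step 1: enter (5,3), '.' pass, move up to (4,3)
Step 2: enter (4,3), '.' pass, move up to (3,3)
Step 3: enter (3,3), '.' pass, move up to (2,3)
Step 4: enter (2,3), '.' pass, move up to (1,3)
Step 5: enter (1,3), '.' pass, move up to (0,3)
Step 6: enter (0,3), '.' pass, move up to (-1,3)
Step 7: at (-1,3) — EXIT via top edge, pos 3
Path length (cell visits): 6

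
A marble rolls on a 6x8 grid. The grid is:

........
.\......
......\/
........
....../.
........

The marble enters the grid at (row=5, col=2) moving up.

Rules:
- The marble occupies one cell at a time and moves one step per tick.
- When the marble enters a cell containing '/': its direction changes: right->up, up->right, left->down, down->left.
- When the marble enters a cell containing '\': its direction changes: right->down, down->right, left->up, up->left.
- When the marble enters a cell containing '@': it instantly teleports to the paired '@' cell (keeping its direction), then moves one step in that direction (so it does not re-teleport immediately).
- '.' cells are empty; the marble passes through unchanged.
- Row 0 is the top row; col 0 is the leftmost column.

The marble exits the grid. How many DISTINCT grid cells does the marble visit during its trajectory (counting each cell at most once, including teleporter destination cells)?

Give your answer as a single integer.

Step 1: enter (5,2), '.' pass, move up to (4,2)
Step 2: enter (4,2), '.' pass, move up to (3,2)
Step 3: enter (3,2), '.' pass, move up to (2,2)
Step 4: enter (2,2), '.' pass, move up to (1,2)
Step 5: enter (1,2), '.' pass, move up to (0,2)
Step 6: enter (0,2), '.' pass, move up to (-1,2)
Step 7: at (-1,2) — EXIT via top edge, pos 2
Distinct cells visited: 6 (path length 6)

Answer: 6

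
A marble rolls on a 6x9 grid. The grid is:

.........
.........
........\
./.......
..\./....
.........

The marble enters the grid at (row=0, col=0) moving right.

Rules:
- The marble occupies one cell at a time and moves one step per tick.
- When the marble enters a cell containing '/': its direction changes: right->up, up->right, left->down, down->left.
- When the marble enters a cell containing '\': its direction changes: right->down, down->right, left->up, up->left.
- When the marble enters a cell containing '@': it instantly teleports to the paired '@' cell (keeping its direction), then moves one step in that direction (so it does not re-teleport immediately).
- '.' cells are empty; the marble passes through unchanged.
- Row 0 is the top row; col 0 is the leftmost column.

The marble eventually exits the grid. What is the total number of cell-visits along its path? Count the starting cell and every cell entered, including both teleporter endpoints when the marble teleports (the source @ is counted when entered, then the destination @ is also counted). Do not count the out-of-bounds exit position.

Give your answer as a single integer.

Answer: 9

Derivation:
Step 1: enter (0,0), '.' pass, move right to (0,1)
Step 2: enter (0,1), '.' pass, move right to (0,2)
Step 3: enter (0,2), '.' pass, move right to (0,3)
Step 4: enter (0,3), '.' pass, move right to (0,4)
Step 5: enter (0,4), '.' pass, move right to (0,5)
Step 6: enter (0,5), '.' pass, move right to (0,6)
Step 7: enter (0,6), '.' pass, move right to (0,7)
Step 8: enter (0,7), '.' pass, move right to (0,8)
Step 9: enter (0,8), '.' pass, move right to (0,9)
Step 10: at (0,9) — EXIT via right edge, pos 0
Path length (cell visits): 9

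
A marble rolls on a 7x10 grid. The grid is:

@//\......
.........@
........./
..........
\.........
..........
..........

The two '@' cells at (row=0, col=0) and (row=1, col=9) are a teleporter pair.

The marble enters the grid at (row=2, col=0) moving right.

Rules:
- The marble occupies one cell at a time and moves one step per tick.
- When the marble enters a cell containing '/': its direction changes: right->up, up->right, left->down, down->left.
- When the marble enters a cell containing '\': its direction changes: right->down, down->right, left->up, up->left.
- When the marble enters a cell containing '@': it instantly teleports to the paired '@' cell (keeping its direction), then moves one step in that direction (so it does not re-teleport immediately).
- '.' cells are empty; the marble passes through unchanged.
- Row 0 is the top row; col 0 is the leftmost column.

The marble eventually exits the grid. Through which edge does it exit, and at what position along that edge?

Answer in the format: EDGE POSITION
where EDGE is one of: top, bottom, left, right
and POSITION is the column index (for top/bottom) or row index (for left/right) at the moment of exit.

Answer: top 0

Derivation:
Step 1: enter (2,0), '.' pass, move right to (2,1)
Step 2: enter (2,1), '.' pass, move right to (2,2)
Step 3: enter (2,2), '.' pass, move right to (2,3)
Step 4: enter (2,3), '.' pass, move right to (2,4)
Step 5: enter (2,4), '.' pass, move right to (2,5)
Step 6: enter (2,5), '.' pass, move right to (2,6)
Step 7: enter (2,6), '.' pass, move right to (2,7)
Step 8: enter (2,7), '.' pass, move right to (2,8)
Step 9: enter (2,8), '.' pass, move right to (2,9)
Step 10: enter (2,9), '/' deflects right->up, move up to (1,9)
Step 11: enter (1,9), '@' teleport (1,9)->(0,0), also enter (0,0), move up to (-1,0)
Step 12: at (-1,0) — EXIT via top edge, pos 0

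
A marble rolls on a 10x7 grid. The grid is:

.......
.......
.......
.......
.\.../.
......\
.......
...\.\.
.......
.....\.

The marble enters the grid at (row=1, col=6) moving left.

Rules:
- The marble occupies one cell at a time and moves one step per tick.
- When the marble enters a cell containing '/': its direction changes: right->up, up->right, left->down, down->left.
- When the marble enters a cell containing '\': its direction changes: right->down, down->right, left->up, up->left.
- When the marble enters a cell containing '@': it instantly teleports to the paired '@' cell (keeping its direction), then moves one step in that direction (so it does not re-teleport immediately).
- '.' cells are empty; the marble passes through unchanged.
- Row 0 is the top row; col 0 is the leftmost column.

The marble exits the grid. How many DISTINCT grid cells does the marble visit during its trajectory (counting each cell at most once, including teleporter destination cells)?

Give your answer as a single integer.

Answer: 7

Derivation:
Step 1: enter (1,6), '.' pass, move left to (1,5)
Step 2: enter (1,5), '.' pass, move left to (1,4)
Step 3: enter (1,4), '.' pass, move left to (1,3)
Step 4: enter (1,3), '.' pass, move left to (1,2)
Step 5: enter (1,2), '.' pass, move left to (1,1)
Step 6: enter (1,1), '.' pass, move left to (1,0)
Step 7: enter (1,0), '.' pass, move left to (1,-1)
Step 8: at (1,-1) — EXIT via left edge, pos 1
Distinct cells visited: 7 (path length 7)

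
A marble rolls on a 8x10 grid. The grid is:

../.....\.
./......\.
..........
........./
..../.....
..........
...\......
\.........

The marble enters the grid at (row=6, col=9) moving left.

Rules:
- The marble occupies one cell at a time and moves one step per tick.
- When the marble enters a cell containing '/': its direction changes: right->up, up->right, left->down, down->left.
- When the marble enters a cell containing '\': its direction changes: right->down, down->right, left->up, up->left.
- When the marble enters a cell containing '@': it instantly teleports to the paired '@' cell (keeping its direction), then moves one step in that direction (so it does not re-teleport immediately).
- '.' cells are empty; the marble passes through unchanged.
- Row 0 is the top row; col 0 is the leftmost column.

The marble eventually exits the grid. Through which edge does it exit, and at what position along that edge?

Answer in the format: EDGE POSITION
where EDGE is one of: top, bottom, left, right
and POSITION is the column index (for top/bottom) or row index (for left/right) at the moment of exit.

Answer: top 3

Derivation:
Step 1: enter (6,9), '.' pass, move left to (6,8)
Step 2: enter (6,8), '.' pass, move left to (6,7)
Step 3: enter (6,7), '.' pass, move left to (6,6)
Step 4: enter (6,6), '.' pass, move left to (6,5)
Step 5: enter (6,5), '.' pass, move left to (6,4)
Step 6: enter (6,4), '.' pass, move left to (6,3)
Step 7: enter (6,3), '\' deflects left->up, move up to (5,3)
Step 8: enter (5,3), '.' pass, move up to (4,3)
Step 9: enter (4,3), '.' pass, move up to (3,3)
Step 10: enter (3,3), '.' pass, move up to (2,3)
Step 11: enter (2,3), '.' pass, move up to (1,3)
Step 12: enter (1,3), '.' pass, move up to (0,3)
Step 13: enter (0,3), '.' pass, move up to (-1,3)
Step 14: at (-1,3) — EXIT via top edge, pos 3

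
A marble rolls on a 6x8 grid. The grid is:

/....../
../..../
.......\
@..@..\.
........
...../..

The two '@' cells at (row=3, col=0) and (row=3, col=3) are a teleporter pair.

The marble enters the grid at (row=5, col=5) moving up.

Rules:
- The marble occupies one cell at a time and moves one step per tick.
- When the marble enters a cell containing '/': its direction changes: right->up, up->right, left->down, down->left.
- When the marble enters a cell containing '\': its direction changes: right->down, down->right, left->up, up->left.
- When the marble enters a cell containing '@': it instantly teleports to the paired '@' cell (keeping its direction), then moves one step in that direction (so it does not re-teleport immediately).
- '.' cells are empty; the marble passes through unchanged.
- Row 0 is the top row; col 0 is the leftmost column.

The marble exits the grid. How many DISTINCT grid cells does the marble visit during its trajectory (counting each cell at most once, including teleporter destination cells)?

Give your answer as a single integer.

Step 1: enter (5,5), '/' deflects up->right, move right to (5,6)
Step 2: enter (5,6), '.' pass, move right to (5,7)
Step 3: enter (5,7), '.' pass, move right to (5,8)
Step 4: at (5,8) — EXIT via right edge, pos 5
Distinct cells visited: 3 (path length 3)

Answer: 3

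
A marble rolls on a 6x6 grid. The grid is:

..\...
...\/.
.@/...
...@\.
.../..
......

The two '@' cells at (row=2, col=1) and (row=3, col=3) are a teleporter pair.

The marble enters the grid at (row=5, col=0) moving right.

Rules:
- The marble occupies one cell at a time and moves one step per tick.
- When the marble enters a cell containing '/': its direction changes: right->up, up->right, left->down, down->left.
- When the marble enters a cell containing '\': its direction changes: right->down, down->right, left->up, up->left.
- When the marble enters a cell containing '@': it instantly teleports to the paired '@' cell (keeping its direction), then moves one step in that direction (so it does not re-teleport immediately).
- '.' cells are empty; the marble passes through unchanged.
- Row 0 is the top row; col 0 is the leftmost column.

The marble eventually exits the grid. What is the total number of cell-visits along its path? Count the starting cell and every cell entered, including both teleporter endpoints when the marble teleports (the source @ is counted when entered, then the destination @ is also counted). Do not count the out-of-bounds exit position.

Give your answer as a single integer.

Answer: 6

Derivation:
Step 1: enter (5,0), '.' pass, move right to (5,1)
Step 2: enter (5,1), '.' pass, move right to (5,2)
Step 3: enter (5,2), '.' pass, move right to (5,3)
Step 4: enter (5,3), '.' pass, move right to (5,4)
Step 5: enter (5,4), '.' pass, move right to (5,5)
Step 6: enter (5,5), '.' pass, move right to (5,6)
Step 7: at (5,6) — EXIT via right edge, pos 5
Path length (cell visits): 6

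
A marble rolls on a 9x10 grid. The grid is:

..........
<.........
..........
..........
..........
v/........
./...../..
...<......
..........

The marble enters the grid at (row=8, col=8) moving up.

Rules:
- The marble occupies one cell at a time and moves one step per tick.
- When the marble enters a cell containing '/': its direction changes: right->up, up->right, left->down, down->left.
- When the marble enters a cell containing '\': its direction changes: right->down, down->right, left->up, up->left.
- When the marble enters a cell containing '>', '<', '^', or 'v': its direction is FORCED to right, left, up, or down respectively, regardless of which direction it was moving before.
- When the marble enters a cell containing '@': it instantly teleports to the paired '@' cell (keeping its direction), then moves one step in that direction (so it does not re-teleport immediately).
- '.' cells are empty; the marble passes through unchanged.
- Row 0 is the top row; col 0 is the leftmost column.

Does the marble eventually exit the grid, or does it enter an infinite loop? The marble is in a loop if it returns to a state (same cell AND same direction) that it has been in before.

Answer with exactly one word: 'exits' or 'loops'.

Step 1: enter (8,8), '.' pass, move up to (7,8)
Step 2: enter (7,8), '.' pass, move up to (6,8)
Step 3: enter (6,8), '.' pass, move up to (5,8)
Step 4: enter (5,8), '.' pass, move up to (4,8)
Step 5: enter (4,8), '.' pass, move up to (3,8)
Step 6: enter (3,8), '.' pass, move up to (2,8)
Step 7: enter (2,8), '.' pass, move up to (1,8)
Step 8: enter (1,8), '.' pass, move up to (0,8)
Step 9: enter (0,8), '.' pass, move up to (-1,8)
Step 10: at (-1,8) — EXIT via top edge, pos 8

Answer: exits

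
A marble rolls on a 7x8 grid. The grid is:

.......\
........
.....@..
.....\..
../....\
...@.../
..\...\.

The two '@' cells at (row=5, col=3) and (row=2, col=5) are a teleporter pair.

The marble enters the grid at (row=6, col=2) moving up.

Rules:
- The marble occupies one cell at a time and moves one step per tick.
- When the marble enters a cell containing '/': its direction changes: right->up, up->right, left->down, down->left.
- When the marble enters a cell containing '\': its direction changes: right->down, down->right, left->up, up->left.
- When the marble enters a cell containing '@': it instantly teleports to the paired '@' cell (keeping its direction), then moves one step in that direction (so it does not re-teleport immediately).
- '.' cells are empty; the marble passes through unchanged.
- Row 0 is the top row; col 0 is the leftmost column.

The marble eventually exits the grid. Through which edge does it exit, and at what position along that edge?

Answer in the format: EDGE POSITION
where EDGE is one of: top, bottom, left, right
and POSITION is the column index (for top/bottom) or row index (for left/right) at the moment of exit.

Answer: left 6

Derivation:
Step 1: enter (6,2), '\' deflects up->left, move left to (6,1)
Step 2: enter (6,1), '.' pass, move left to (6,0)
Step 3: enter (6,0), '.' pass, move left to (6,-1)
Step 4: at (6,-1) — EXIT via left edge, pos 6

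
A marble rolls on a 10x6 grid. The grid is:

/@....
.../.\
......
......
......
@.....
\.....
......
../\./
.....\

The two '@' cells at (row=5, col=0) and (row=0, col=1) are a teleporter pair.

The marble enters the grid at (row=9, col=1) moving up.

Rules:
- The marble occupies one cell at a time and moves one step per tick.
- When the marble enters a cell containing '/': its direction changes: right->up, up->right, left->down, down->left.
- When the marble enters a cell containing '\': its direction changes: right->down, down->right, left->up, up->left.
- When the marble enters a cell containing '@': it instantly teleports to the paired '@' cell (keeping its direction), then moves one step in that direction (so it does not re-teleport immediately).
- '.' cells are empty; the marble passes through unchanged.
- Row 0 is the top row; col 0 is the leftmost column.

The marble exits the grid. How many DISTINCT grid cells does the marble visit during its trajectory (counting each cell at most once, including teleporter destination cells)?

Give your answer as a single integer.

Step 1: enter (9,1), '.' pass, move up to (8,1)
Step 2: enter (8,1), '.' pass, move up to (7,1)
Step 3: enter (7,1), '.' pass, move up to (6,1)
Step 4: enter (6,1), '.' pass, move up to (5,1)
Step 5: enter (5,1), '.' pass, move up to (4,1)
Step 6: enter (4,1), '.' pass, move up to (3,1)
Step 7: enter (3,1), '.' pass, move up to (2,1)
Step 8: enter (2,1), '.' pass, move up to (1,1)
Step 9: enter (1,1), '.' pass, move up to (0,1)
Step 10: enter (0,1), '@' teleport (0,1)->(5,0), also enter (5,0), move up to (4,0)
Step 11: enter (4,0), '.' pass, move up to (3,0)
Step 12: enter (3,0), '.' pass, move up to (2,0)
Step 13: enter (2,0), '.' pass, move up to (1,0)
Step 14: enter (1,0), '.' pass, move up to (0,0)
Step 15: enter (0,0), '/' deflects up->right, move right to (0,1)
Step 16: enter (0,1), '@' teleport (0,1)->(5,0), also enter (5,0), move right to (5,1)
Step 17: enter (5,1), '.' pass, move right to (5,2)
Step 18: enter (5,2), '.' pass, move right to (5,3)
Step 19: enter (5,3), '.' pass, move right to (5,4)
Step 20: enter (5,4), '.' pass, move right to (5,5)
Step 21: enter (5,5), '.' pass, move right to (5,6)
Step 22: at (5,6) — EXIT via right edge, pos 5
Distinct cells visited: 20 (path length 23)

Answer: 20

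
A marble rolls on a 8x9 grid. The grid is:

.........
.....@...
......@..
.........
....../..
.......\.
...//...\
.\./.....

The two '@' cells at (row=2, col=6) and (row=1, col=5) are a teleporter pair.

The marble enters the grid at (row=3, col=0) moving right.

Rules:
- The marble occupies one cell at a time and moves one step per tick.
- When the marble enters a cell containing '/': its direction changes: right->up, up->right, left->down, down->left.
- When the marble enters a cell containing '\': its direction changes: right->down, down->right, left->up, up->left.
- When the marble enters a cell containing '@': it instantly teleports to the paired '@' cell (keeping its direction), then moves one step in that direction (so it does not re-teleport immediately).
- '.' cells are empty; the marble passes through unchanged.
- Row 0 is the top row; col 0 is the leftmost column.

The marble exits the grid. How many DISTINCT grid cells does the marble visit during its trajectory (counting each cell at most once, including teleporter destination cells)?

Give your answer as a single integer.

Answer: 9

Derivation:
Step 1: enter (3,0), '.' pass, move right to (3,1)
Step 2: enter (3,1), '.' pass, move right to (3,2)
Step 3: enter (3,2), '.' pass, move right to (3,3)
Step 4: enter (3,3), '.' pass, move right to (3,4)
Step 5: enter (3,4), '.' pass, move right to (3,5)
Step 6: enter (3,5), '.' pass, move right to (3,6)
Step 7: enter (3,6), '.' pass, move right to (3,7)
Step 8: enter (3,7), '.' pass, move right to (3,8)
Step 9: enter (3,8), '.' pass, move right to (3,9)
Step 10: at (3,9) — EXIT via right edge, pos 3
Distinct cells visited: 9 (path length 9)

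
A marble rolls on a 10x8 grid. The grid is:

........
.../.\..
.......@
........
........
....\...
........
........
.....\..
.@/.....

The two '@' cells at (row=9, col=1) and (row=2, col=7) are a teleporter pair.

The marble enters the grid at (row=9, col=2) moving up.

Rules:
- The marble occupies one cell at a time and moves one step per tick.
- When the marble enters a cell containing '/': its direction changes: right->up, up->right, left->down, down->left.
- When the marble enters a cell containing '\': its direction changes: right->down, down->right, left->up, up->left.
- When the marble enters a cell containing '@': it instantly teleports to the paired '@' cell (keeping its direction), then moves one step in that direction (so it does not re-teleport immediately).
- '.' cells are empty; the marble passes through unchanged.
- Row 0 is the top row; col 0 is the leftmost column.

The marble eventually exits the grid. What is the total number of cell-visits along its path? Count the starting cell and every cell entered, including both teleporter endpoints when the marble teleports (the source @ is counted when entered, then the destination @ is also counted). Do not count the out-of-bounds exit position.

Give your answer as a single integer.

Step 1: enter (9,2), '/' deflects up->right, move right to (9,3)
Step 2: enter (9,3), '.' pass, move right to (9,4)
Step 3: enter (9,4), '.' pass, move right to (9,5)
Step 4: enter (9,5), '.' pass, move right to (9,6)
Step 5: enter (9,6), '.' pass, move right to (9,7)
Step 6: enter (9,7), '.' pass, move right to (9,8)
Step 7: at (9,8) — EXIT via right edge, pos 9
Path length (cell visits): 6

Answer: 6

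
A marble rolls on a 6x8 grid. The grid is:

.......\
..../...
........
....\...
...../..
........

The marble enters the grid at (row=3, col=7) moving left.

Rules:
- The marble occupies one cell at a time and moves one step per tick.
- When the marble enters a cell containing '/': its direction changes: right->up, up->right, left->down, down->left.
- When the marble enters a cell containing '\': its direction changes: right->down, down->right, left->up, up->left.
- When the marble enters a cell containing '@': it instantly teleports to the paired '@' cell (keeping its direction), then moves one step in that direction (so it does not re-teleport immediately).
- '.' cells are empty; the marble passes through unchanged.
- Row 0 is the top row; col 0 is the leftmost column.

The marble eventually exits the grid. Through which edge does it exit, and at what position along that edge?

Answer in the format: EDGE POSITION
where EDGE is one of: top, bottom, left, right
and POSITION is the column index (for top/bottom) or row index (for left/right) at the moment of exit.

Step 1: enter (3,7), '.' pass, move left to (3,6)
Step 2: enter (3,6), '.' pass, move left to (3,5)
Step 3: enter (3,5), '.' pass, move left to (3,4)
Step 4: enter (3,4), '\' deflects left->up, move up to (2,4)
Step 5: enter (2,4), '.' pass, move up to (1,4)
Step 6: enter (1,4), '/' deflects up->right, move right to (1,5)
Step 7: enter (1,5), '.' pass, move right to (1,6)
Step 8: enter (1,6), '.' pass, move right to (1,7)
Step 9: enter (1,7), '.' pass, move right to (1,8)
Step 10: at (1,8) — EXIT via right edge, pos 1

Answer: right 1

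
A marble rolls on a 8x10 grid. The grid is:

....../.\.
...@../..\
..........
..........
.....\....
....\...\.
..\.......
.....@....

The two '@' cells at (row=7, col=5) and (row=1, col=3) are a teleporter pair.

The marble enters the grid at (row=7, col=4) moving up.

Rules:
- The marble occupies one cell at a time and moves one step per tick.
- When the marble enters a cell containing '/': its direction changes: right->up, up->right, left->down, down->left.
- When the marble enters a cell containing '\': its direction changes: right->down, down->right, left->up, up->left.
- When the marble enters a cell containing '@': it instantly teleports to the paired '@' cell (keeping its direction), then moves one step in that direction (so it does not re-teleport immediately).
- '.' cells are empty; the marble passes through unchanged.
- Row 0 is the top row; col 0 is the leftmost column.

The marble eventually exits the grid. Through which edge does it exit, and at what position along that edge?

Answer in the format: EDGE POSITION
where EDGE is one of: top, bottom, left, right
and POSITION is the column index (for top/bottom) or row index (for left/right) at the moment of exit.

Answer: left 5

Derivation:
Step 1: enter (7,4), '.' pass, move up to (6,4)
Step 2: enter (6,4), '.' pass, move up to (5,4)
Step 3: enter (5,4), '\' deflects up->left, move left to (5,3)
Step 4: enter (5,3), '.' pass, move left to (5,2)
Step 5: enter (5,2), '.' pass, move left to (5,1)
Step 6: enter (5,1), '.' pass, move left to (5,0)
Step 7: enter (5,0), '.' pass, move left to (5,-1)
Step 8: at (5,-1) — EXIT via left edge, pos 5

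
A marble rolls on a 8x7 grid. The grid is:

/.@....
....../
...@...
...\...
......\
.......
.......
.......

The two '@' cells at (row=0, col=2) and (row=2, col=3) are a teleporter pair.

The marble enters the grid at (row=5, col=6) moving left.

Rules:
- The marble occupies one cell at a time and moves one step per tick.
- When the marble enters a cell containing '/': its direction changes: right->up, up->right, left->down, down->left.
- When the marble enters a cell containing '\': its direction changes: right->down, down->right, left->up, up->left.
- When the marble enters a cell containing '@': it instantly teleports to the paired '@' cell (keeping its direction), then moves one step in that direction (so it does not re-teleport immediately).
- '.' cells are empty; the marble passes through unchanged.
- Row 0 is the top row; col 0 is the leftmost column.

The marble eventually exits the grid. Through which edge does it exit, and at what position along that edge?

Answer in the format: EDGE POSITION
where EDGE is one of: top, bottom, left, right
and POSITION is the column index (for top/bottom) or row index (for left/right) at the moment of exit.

Answer: left 5

Derivation:
Step 1: enter (5,6), '.' pass, move left to (5,5)
Step 2: enter (5,5), '.' pass, move left to (5,4)
Step 3: enter (5,4), '.' pass, move left to (5,3)
Step 4: enter (5,3), '.' pass, move left to (5,2)
Step 5: enter (5,2), '.' pass, move left to (5,1)
Step 6: enter (5,1), '.' pass, move left to (5,0)
Step 7: enter (5,0), '.' pass, move left to (5,-1)
Step 8: at (5,-1) — EXIT via left edge, pos 5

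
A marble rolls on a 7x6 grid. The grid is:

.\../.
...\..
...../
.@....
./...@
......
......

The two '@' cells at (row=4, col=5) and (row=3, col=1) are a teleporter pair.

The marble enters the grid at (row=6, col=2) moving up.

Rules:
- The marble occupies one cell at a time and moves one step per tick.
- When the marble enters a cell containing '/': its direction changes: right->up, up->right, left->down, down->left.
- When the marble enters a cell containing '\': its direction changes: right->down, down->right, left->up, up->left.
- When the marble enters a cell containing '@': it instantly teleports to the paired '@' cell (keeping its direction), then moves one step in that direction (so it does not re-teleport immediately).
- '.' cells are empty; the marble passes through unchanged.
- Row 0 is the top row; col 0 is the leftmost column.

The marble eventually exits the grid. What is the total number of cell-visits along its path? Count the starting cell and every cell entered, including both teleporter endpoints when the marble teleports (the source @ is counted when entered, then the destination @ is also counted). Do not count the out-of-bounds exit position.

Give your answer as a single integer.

Step 1: enter (6,2), '.' pass, move up to (5,2)
Step 2: enter (5,2), '.' pass, move up to (4,2)
Step 3: enter (4,2), '.' pass, move up to (3,2)
Step 4: enter (3,2), '.' pass, move up to (2,2)
Step 5: enter (2,2), '.' pass, move up to (1,2)
Step 6: enter (1,2), '.' pass, move up to (0,2)
Step 7: enter (0,2), '.' pass, move up to (-1,2)
Step 8: at (-1,2) — EXIT via top edge, pos 2
Path length (cell visits): 7

Answer: 7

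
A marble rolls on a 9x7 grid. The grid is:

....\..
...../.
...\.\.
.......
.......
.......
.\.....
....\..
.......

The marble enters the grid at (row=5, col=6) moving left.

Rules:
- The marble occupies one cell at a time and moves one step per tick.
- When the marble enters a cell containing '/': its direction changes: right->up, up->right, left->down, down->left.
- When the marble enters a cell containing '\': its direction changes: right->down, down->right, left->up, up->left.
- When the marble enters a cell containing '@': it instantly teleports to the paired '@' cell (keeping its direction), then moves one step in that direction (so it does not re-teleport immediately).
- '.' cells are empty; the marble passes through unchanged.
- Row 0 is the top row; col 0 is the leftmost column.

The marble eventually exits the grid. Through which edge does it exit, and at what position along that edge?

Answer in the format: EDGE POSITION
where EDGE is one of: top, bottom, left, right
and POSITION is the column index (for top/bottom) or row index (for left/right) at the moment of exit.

Step 1: enter (5,6), '.' pass, move left to (5,5)
Step 2: enter (5,5), '.' pass, move left to (5,4)
Step 3: enter (5,4), '.' pass, move left to (5,3)
Step 4: enter (5,3), '.' pass, move left to (5,2)
Step 5: enter (5,2), '.' pass, move left to (5,1)
Step 6: enter (5,1), '.' pass, move left to (5,0)
Step 7: enter (5,0), '.' pass, move left to (5,-1)
Step 8: at (5,-1) — EXIT via left edge, pos 5

Answer: left 5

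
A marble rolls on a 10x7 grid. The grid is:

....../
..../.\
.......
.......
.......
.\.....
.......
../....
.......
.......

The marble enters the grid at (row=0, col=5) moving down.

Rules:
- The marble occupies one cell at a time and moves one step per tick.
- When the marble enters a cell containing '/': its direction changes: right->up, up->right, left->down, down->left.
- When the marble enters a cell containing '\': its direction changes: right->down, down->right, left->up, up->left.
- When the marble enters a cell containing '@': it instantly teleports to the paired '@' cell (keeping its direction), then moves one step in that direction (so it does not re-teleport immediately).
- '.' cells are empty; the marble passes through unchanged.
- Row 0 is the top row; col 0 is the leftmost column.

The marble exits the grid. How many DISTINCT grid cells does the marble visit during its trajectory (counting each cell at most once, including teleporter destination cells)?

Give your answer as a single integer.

Answer: 10

Derivation:
Step 1: enter (0,5), '.' pass, move down to (1,5)
Step 2: enter (1,5), '.' pass, move down to (2,5)
Step 3: enter (2,5), '.' pass, move down to (3,5)
Step 4: enter (3,5), '.' pass, move down to (4,5)
Step 5: enter (4,5), '.' pass, move down to (5,5)
Step 6: enter (5,5), '.' pass, move down to (6,5)
Step 7: enter (6,5), '.' pass, move down to (7,5)
Step 8: enter (7,5), '.' pass, move down to (8,5)
Step 9: enter (8,5), '.' pass, move down to (9,5)
Step 10: enter (9,5), '.' pass, move down to (10,5)
Step 11: at (10,5) — EXIT via bottom edge, pos 5
Distinct cells visited: 10 (path length 10)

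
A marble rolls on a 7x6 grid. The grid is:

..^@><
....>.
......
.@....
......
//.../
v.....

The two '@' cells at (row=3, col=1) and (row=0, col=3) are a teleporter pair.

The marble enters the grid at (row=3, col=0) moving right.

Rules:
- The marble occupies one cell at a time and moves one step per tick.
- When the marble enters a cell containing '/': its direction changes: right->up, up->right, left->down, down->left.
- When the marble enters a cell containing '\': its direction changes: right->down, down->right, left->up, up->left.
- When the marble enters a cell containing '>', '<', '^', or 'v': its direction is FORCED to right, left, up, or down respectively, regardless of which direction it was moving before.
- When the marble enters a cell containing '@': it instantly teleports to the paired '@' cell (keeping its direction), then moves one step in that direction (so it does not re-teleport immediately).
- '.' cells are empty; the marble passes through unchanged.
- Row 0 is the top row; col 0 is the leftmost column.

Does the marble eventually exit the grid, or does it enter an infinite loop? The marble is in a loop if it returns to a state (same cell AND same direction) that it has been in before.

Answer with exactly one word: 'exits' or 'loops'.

Answer: loops

Derivation:
Step 1: enter (3,0), '.' pass, move right to (3,1)
Step 2: enter (3,1), '@' teleport (3,1)->(0,3), also enter (0,3), move right to (0,4)
Step 3: enter (0,4), '>' forces right->right, move right to (0,5)
Step 4: enter (0,5), '<' forces right->left, move left to (0,4)
Step 5: enter (0,4), '>' forces left->right, move right to (0,5)
Step 6: at (0,5) dir=right — LOOP DETECTED (seen before)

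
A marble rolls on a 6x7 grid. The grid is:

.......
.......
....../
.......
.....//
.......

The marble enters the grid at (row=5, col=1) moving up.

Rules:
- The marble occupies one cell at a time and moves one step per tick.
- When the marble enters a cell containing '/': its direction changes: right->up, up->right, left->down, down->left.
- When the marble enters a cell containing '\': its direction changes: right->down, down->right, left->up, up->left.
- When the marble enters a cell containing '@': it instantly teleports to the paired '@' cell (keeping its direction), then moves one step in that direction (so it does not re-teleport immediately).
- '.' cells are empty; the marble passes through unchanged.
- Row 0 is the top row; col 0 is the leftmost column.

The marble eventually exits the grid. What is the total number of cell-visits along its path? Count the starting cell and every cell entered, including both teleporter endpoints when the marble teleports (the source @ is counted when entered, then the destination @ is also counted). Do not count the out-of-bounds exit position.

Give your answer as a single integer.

Answer: 6

Derivation:
Step 1: enter (5,1), '.' pass, move up to (4,1)
Step 2: enter (4,1), '.' pass, move up to (3,1)
Step 3: enter (3,1), '.' pass, move up to (2,1)
Step 4: enter (2,1), '.' pass, move up to (1,1)
Step 5: enter (1,1), '.' pass, move up to (0,1)
Step 6: enter (0,1), '.' pass, move up to (-1,1)
Step 7: at (-1,1) — EXIT via top edge, pos 1
Path length (cell visits): 6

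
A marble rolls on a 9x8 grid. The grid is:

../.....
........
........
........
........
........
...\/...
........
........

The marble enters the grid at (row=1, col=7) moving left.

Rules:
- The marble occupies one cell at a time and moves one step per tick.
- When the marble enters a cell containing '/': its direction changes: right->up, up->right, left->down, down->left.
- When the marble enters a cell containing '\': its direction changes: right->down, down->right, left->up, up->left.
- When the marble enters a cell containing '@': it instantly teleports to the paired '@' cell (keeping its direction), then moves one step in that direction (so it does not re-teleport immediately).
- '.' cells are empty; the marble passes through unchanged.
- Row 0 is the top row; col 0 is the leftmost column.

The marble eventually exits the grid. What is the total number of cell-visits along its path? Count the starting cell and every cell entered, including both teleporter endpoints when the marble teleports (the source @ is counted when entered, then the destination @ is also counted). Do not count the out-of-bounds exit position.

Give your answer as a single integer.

Step 1: enter (1,7), '.' pass, move left to (1,6)
Step 2: enter (1,6), '.' pass, move left to (1,5)
Step 3: enter (1,5), '.' pass, move left to (1,4)
Step 4: enter (1,4), '.' pass, move left to (1,3)
Step 5: enter (1,3), '.' pass, move left to (1,2)
Step 6: enter (1,2), '.' pass, move left to (1,1)
Step 7: enter (1,1), '.' pass, move left to (1,0)
Step 8: enter (1,0), '.' pass, move left to (1,-1)
Step 9: at (1,-1) — EXIT via left edge, pos 1
Path length (cell visits): 8

Answer: 8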